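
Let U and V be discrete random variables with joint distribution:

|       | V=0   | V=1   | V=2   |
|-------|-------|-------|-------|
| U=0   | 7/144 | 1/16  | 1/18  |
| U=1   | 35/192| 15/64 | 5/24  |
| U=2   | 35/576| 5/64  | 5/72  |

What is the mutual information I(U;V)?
Marginal P(U) (row sums):
  P(U=0) = 7/144 + 1/16 + 1/18 = 1/6
  P(U=1) = 35/192 + 15/64 + 5/24 = 5/8
  P(U=2) = 35/576 + 5/64 + 5/72 = 5/24
Marginal P(V) (column sums):
  P(V=0) = 7/144 + 35/192 + 35/576 = 7/24
  P(V=1) = 1/16 + 15/64 + 5/64 = 3/8
  P(V=2) = 1/18 + 5/24 + 5/72 = 1/3

H(U) = -[(1/6)·log₂(1/6) + (5/8)·log₂(5/8) + (5/24)·log₂(5/24)]
  = 0.4308 + 0.4238 + 0.4715
  = 1.3261 bits
H(V) = -[(7/24)·log₂(7/24) + (3/8)·log₂(3/8) + (1/3)·log₂(1/3)]
  = 0.5185 + 0.5306 + 0.5283
  = 1.5774 bits
H(U,V) = -[(7/144)·log₂(7/144) + (1/16)·log₂(1/16) + (1/18)·log₂(1/18) + (35/192)·log₂(35/192) + (15/64)·log₂(15/64) + (5/24)·log₂(5/24) + (35/576)·log₂(35/576) + (5/64)·log₂(5/64) + (5/72)·log₂(5/72)]
  = 0.2121 + 0.2500 + 0.2317 + 0.4476 + 0.4906 + 0.4715 + 0.2455 + 0.2873 + 0.2672
  = 2.9035 bits

I(U;V) = H(U) + H(V) - H(U,V)
  = 1.3261 + 1.5774 - 2.9035
  = 0.0000 bits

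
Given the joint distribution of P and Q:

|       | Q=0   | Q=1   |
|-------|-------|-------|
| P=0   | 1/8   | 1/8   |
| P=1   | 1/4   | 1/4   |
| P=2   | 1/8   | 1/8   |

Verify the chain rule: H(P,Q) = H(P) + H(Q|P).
Left side:
H(P,Q) = -[(1/8)·log₂(1/8) + (1/8)·log₂(1/8) + (1/4)·log₂(1/4) + (1/4)·log₂(1/4) + (1/8)·log₂(1/8) + (1/8)·log₂(1/8)]
  = 0.3750 + 0.3750 + 0.5000 + 0.5000 + 0.3750 + 0.3750
  = 2.5000 bits

Right side:
Marginal P(P) (row sums):
  P(P=0) = 1/8 + 1/8 = 1/4
  P(P=1) = 1/4 + 1/4 = 1/2
  P(P=2) = 1/8 + 1/8 = 1/4
H(P) = -[(1/4)·log₂(1/4) + (1/2)·log₂(1/2) + (1/4)·log₂(1/4)]
  = 0.5000 + 0.5000 + 0.5000
  = 1.5000 bits
H(Q|P) = -Σ P(P,Q)·log₂ P(Q|P), where P(Q|P) = P(P,Q) / P(P)
  (P=0,Q=0): P(Q|P) = (1/8)/(1/4) = 1/2;  -(1/8)·log₂(1/2) = 0.1250
  (P=0,Q=1): P(Q|P) = (1/8)/(1/4) = 1/2;  -(1/8)·log₂(1/2) = 0.1250
  (P=1,Q=0): P(Q|P) = (1/4)/(1/2) = 1/2;  -(1/4)·log₂(1/2) = 0.2500
  (P=1,Q=1): P(Q|P) = (1/4)/(1/2) = 1/2;  -(1/4)·log₂(1/2) = 0.2500
  (P=2,Q=0): P(Q|P) = (1/8)/(1/4) = 1/2;  -(1/8)·log₂(1/2) = 0.1250
  (P=2,Q=1): P(Q|P) = (1/8)/(1/4) = 1/2;  -(1/8)·log₂(1/2) = 0.1250
H(Q|P) = 0.1250 + 0.1250 + 0.2500 + 0.2500 + 0.1250 + 0.1250
  = 1.0000 bits
H(P) + H(Q|P) = 1.5000 + 1.0000 = 2.5000 bits

Both sides equal 2.5000 bits, so the chain rule holds ✓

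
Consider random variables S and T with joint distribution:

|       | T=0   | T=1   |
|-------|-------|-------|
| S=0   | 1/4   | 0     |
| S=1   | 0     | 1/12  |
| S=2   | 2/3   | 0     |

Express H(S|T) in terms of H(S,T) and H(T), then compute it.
H(S|T) = H(S,T) - H(T)

Marginal P(T) (column sums):
  P(T=0) = 1/4 + 0 + 2/3 = 11/12
  P(T=1) = 0 + 1/12 + 0 = 1/12

H(S,T) = -[(1/4)·log₂(1/4) + (1/12)·log₂(1/12) + (2/3)·log₂(2/3)]
  = 0.5000 + 0.2987 + 0.3900
  = 1.1887 bits
H(T) = -[(11/12)·log₂(11/12) + (1/12)·log₂(1/12)]
  = 0.1151 + 0.2987
  = 0.4138 bits

H(S|T) = 1.1887 - 0.4138 = 0.7749 bits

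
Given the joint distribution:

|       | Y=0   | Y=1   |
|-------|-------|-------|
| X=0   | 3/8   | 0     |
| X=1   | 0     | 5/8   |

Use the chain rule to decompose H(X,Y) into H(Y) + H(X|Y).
By the chain rule: H(X,Y) = H(Y) + H(X|Y)

Marginal P(Y) (column sums):
  P(Y=0) = 3/8 + 0 = 3/8
  P(Y=1) = 0 + 5/8 = 5/8
H(Y) = -[(3/8)·log₂(3/8) + (5/8)·log₂(5/8)]
  = 0.5306 + 0.4238
  = 0.9544 bits
H(X|Y) = -Σ P(X,Y)·log₂ P(X|Y), where P(X|Y) = P(X,Y) / P(Y)
  (cells with P(X,Y) = 0 contribute 0)
  (X=0,Y=0): P(X|Y) = (3/8)/(3/8) = 1;  -(3/8)·log₂(1) = 0.0000
  (X=1,Y=1): P(X|Y) = (5/8)/(5/8) = 1;  -(5/8)·log₂(1) = 0.0000
H(X|Y) = 0.0000 + 0.0000
  = 0.0000 bits

H(X,Y) = H(Y) + H(X|Y) = 0.9544 + 0.0000 = 0.9544 bits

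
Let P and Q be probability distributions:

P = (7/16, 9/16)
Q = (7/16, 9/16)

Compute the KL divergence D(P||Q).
D(P||Q) = Σ P(i) log₂(P(i)/Q(i))
  i=0: (7/16) × log₂((7/16)/(7/16)) = (7/16) × log₂(1) = 0.0000
  i=1: (9/16) × log₂((9/16)/(9/16)) = (9/16) × log₂(1) = 0.0000
D(P||Q) = 0.0000 + 0.0000
  = 0.0000 bits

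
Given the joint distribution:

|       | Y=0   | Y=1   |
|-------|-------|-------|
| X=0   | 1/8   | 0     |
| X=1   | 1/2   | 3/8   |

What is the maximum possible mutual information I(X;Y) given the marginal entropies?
The upper bound on mutual information is I(X;Y) ≤ min(H(X), H(Y)).

Marginal P(X) (row sums):
  P(X=0) = 1/8 + 0 = 1/8
  P(X=1) = 1/2 + 3/8 = 7/8
Marginal P(Y) (column sums):
  P(Y=0) = 1/8 + 1/2 = 5/8
  P(Y=1) = 0 + 3/8 = 3/8

H(X) = -[(1/8)·log₂(1/8) + (7/8)·log₂(7/8)]
  = 0.3750 + 0.1686
  = 0.5436 bits
H(Y) = -[(5/8)·log₂(5/8) + (3/8)·log₂(3/8)]
  = 0.4238 + 0.5306
  = 0.9544 bits

Maximum possible I(X;Y) = min(0.5436, 0.9544) = 0.5436 bits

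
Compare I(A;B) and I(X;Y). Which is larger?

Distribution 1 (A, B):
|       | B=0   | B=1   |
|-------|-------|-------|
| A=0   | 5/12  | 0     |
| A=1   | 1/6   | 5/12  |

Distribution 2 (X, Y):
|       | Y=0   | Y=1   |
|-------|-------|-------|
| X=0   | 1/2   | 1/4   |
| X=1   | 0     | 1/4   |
Distribution 1 (A, B):
Marginal P(A) (row sums):
  P(A=0) = 5/12 + 0 = 5/12
  P(A=1) = 1/6 + 5/12 = 7/12
Marginal P(B) (column sums):
  P(B=0) = 5/12 + 1/6 = 7/12
  P(B=1) = 0 + 5/12 = 5/12

H(A) = -[(5/12)·log₂(5/12) + (7/12)·log₂(7/12)]
  = 0.5263 + 0.4536
  = 0.9799 bits
H(B) = -[(7/12)·log₂(7/12) + (5/12)·log₂(5/12)]
  = 0.4536 + 0.5263
  = 0.9799 bits
H(A,B) = -[(5/12)·log₂(5/12) + (1/6)·log₂(1/6) + (5/12)·log₂(5/12)]
  = 0.5263 + 0.4308 + 0.5263
  = 1.4834 bits

I(A;B) = H(A) + H(B) - H(A,B)
  = 0.9799 + 0.9799 - 1.4834
  = 0.4764 bits

Distribution 2 (X, Y):
Marginal P(X) (row sums):
  P(X=0) = 1/2 + 1/4 = 3/4
  P(X=1) = 0 + 1/4 = 1/4
Marginal P(Y) (column sums):
  P(Y=0) = 1/2 + 0 = 1/2
  P(Y=1) = 1/4 + 1/4 = 1/2

H(X) = -[(3/4)·log₂(3/4) + (1/4)·log₂(1/4)]
  = 0.3113 + 0.5000
  = 0.8113 bits
H(Y) = -[(1/2)·log₂(1/2) + (1/2)·log₂(1/2)]
  = 0.5000 + 0.5000
  = 1.0000 bits
H(X,Y) = -[(1/2)·log₂(1/2) + (1/4)·log₂(1/4) + (1/4)·log₂(1/4)]
  = 0.5000 + 0.5000 + 0.5000
  = 1.5000 bits

I(X;Y) = H(X) + H(Y) - H(X,Y)
  = 0.8113 + 1.0000 - 1.5000
  = 0.3113 bits

I(A;B) = 0.4764 bits > I(X;Y) = 0.3113 bits, so (A, B) has the higher mutual information (stronger dependence).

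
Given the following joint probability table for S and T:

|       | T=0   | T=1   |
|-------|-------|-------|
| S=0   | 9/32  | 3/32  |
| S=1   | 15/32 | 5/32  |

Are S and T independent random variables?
Marginal P(S) (row sums):
  P(S=0) = 9/32 + 3/32 = 3/8
  P(S=1) = 15/32 + 5/32 = 5/8
Marginal P(T) (column sums):
  P(T=0) = 9/32 + 15/32 = 3/4
  P(T=1) = 3/32 + 5/32 = 1/4

S and T are independent iff P(S=i,T=j) = P(S=i)·P(T=j) for every cell.
  P(S=0)·P(T=0) = 3/8 × 3/4 = 9/32 = P(S=0,T=0) ✓
  P(S=0)·P(T=1) = 3/8 × 1/4 = 3/32 = P(S=0,T=1) ✓
  P(S=1)·P(T=0) = 5/8 × 3/4 = 15/32 = P(S=1,T=0) ✓
  P(S=1)·P(T=1) = 5/8 × 1/4 = 5/32 = P(S=1,T=1) ✓

Yes, S and T are independent: every cell factors, so I(S;T) = 0 bits.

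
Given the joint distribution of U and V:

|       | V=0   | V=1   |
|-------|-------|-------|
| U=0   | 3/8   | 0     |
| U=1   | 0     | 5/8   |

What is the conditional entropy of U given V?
Marginal P(V) (column sums):
  P(V=0) = 3/8 + 0 = 3/8
  P(V=1) = 0 + 5/8 = 5/8

H(U|V) = -Σ P(U,V)·log₂ P(U|V), where P(U|V) = P(U,V) / P(V)
  (cells with P(U,V) = 0 contribute 0)
  (U=0,V=0): P(U|V) = (3/8)/(3/8) = 1;  -(3/8)·log₂(1) = 0.0000
  (U=1,V=1): P(U|V) = (5/8)/(5/8) = 1;  -(5/8)·log₂(1) = 0.0000
H(U|V) = 0.0000 + 0.0000
  = 0.0000 bits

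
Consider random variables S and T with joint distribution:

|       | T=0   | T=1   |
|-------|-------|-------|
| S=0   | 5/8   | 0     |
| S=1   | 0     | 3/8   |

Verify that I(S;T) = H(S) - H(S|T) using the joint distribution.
Left side, from I(S;T) = H(S) + H(T) - H(S,T):
Marginal P(S) (row sums):
  P(S=0) = 5/8 + 0 = 5/8
  P(S=1) = 0 + 3/8 = 3/8
Marginal P(T) (column sums):
  P(T=0) = 5/8 + 0 = 5/8
  P(T=1) = 0 + 3/8 = 3/8

H(S) = -[(5/8)·log₂(5/8) + (3/8)·log₂(3/8)]
  = 0.4238 + 0.5306
  = 0.9544 bits
H(T) = -[(5/8)·log₂(5/8) + (3/8)·log₂(3/8)]
  = 0.4238 + 0.5306
  = 0.9544 bits
H(S,T) = -[(5/8)·log₂(5/8) + (3/8)·log₂(3/8)]
  = 0.4238 + 0.5306
  = 0.9544 bits

I(S;T) = H(S) + H(T) - H(S,T)
  = 0.9544 + 0.9544 - 0.9544
  = 0.9544 bits

Right side, with H(S|T) computed directly from the conditional probabilities:
H(S|T) = -Σ P(S,T)·log₂ P(S|T), where P(S|T) = P(S,T) / P(T)
  (cells with P(S,T) = 0 contribute 0)
  (S=0,T=0): P(S|T) = (5/8)/(5/8) = 1;  -(5/8)·log₂(1) = 0.0000
  (S=1,T=1): P(S|T) = (3/8)/(3/8) = 1;  -(3/8)·log₂(1) = 0.0000
H(S|T) = 0.0000 + 0.0000
  = 0.0000 bits
H(S) - H(S|T) = 0.9544 - 0.0000 = 0.9544 bits

Both sides equal 0.9544 bits, so I(S;T) = H(S) - H(S|T) ✓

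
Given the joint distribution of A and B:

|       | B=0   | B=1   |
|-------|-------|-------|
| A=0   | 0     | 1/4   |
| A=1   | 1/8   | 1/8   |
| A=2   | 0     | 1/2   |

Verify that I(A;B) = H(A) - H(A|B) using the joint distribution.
Left side, from I(A;B) = H(A) + H(B) - H(A,B):
Marginal P(A) (row sums):
  P(A=0) = 0 + 1/4 = 1/4
  P(A=1) = 1/8 + 1/8 = 1/4
  P(A=2) = 0 + 1/2 = 1/2
Marginal P(B) (column sums):
  P(B=0) = 0 + 1/8 + 0 = 1/8
  P(B=1) = 1/4 + 1/8 + 1/2 = 7/8

H(A) = -[(1/4)·log₂(1/4) + (1/4)·log₂(1/4) + (1/2)·log₂(1/2)]
  = 0.5000 + 0.5000 + 0.5000
  = 1.5000 bits
H(B) = -[(1/8)·log₂(1/8) + (7/8)·log₂(7/8)]
  = 0.3750 + 0.1686
  = 0.5436 bits
H(A,B) = -[(1/4)·log₂(1/4) + (1/8)·log₂(1/8) + (1/8)·log₂(1/8) + (1/2)·log₂(1/2)]
  = 0.5000 + 0.3750 + 0.3750 + 0.5000
  = 1.7500 bits

I(A;B) = H(A) + H(B) - H(A,B)
  = 1.5000 + 0.5436 - 1.7500
  = 0.2936 bits

Right side, with H(A|B) computed directly from the conditional probabilities:
H(A|B) = -Σ P(A,B)·log₂ P(A|B), where P(A|B) = P(A,B) / P(B)
  (cells with P(A,B) = 0 contribute 0)
  (A=0,B=1): P(A|B) = (1/4)/(7/8) = 2/7;  -(1/4)·log₂(2/7) = 0.4518
  (A=1,B=0): P(A|B) = (1/8)/(1/8) = 1;  -(1/8)·log₂(1) = 0.0000
  (A=1,B=1): P(A|B) = (1/8)/(7/8) = 1/7;  -(1/8)·log₂(1/7) = 0.3509
  (A=2,B=1): P(A|B) = (1/2)/(7/8) = 4/7;  -(1/2)·log₂(4/7) = 0.4037
H(A|B) = 0.4518 + 0.0000 + 0.3509 + 0.4037
  = 1.2064 bits
H(A) - H(A|B) = 1.5000 - 1.2064 = 0.2936 bits

Both sides equal 0.2936 bits, so I(A;B) = H(A) - H(A|B) ✓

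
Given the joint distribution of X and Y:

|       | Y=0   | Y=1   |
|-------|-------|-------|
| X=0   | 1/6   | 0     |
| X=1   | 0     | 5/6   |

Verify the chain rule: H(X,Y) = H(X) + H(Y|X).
Left side:
H(X,Y) = -[(1/6)·log₂(1/6) + (5/6)·log₂(5/6)]
  = 0.4308 + 0.2192
  = 0.6500 bits

Right side:
Marginal P(X) (row sums):
  P(X=0) = 1/6 + 0 = 1/6
  P(X=1) = 0 + 5/6 = 5/6
H(X) = -[(1/6)·log₂(1/6) + (5/6)·log₂(5/6)]
  = 0.4308 + 0.2192
  = 0.6500 bits
H(Y|X) = -Σ P(X,Y)·log₂ P(Y|X), where P(Y|X) = P(X,Y) / P(X)
  (cells with P(X,Y) = 0 contribute 0)
  (X=0,Y=0): P(Y|X) = (1/6)/(1/6) = 1;  -(1/6)·log₂(1) = 0.0000
  (X=1,Y=1): P(Y|X) = (5/6)/(5/6) = 1;  -(5/6)·log₂(1) = 0.0000
H(Y|X) = 0.0000 + 0.0000
  = 0.0000 bits
H(X) + H(Y|X) = 0.6500 + 0.0000 = 0.6500 bits

Both sides equal 0.6500 bits, so the chain rule holds ✓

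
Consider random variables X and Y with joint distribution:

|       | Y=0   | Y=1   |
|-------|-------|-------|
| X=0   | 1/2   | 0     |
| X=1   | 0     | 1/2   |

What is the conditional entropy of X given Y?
Marginal P(Y) (column sums):
  P(Y=0) = 1/2 + 0 = 1/2
  P(Y=1) = 0 + 1/2 = 1/2

H(X|Y) = -Σ P(X,Y)·log₂ P(X|Y), where P(X|Y) = P(X,Y) / P(Y)
  (cells with P(X,Y) = 0 contribute 0)
  (X=0,Y=0): P(X|Y) = (1/2)/(1/2) = 1;  -(1/2)·log₂(1) = 0.0000
  (X=1,Y=1): P(X|Y) = (1/2)/(1/2) = 1;  -(1/2)·log₂(1) = 0.0000
H(X|Y) = 0.0000 + 0.0000
  = 0.0000 bits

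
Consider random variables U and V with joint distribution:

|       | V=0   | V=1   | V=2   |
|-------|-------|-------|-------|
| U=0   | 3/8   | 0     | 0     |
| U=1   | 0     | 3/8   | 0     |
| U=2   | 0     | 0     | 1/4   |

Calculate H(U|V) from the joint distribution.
Marginal P(V) (column sums):
  P(V=0) = 3/8 + 0 + 0 = 3/8
  P(V=1) = 0 + 3/8 + 0 = 3/8
  P(V=2) = 0 + 0 + 1/4 = 1/4

H(U|V) = -Σ P(U,V)·log₂ P(U|V), where P(U|V) = P(U,V) / P(V)
  (cells with P(U,V) = 0 contribute 0)
  (U=0,V=0): P(U|V) = (3/8)/(3/8) = 1;  -(3/8)·log₂(1) = 0.0000
  (U=1,V=1): P(U|V) = (3/8)/(3/8) = 1;  -(3/8)·log₂(1) = 0.0000
  (U=2,V=2): P(U|V) = (1/4)/(1/4) = 1;  -(1/4)·log₂(1) = 0.0000
H(U|V) = 0.0000 + 0.0000 + 0.0000
  = 0.0000 bits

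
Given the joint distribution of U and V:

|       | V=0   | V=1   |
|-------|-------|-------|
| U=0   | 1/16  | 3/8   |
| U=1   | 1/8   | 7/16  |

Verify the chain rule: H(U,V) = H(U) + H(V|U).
Left side:
H(U,V) = -[(1/16)·log₂(1/16) + (3/8)·log₂(3/8) + (1/8)·log₂(1/8) + (7/16)·log₂(7/16)]
  = 0.2500 + 0.5306 + 0.3750 + 0.5218
  = 1.6774 bits

Right side:
Marginal P(U) (row sums):
  P(U=0) = 1/16 + 3/8 = 7/16
  P(U=1) = 1/8 + 7/16 = 9/16
H(U) = -[(7/16)·log₂(7/16) + (9/16)·log₂(9/16)]
  = 0.5218 + 0.4669
  = 0.9887 bits
H(V|U) = -Σ P(U,V)·log₂ P(V|U), where P(V|U) = P(U,V) / P(U)
  (U=0,V=0): P(V|U) = (1/16)/(7/16) = 1/7;  -(1/16)·log₂(1/7) = 0.1755
  (U=0,V=1): P(V|U) = (3/8)/(7/16) = 6/7;  -(3/8)·log₂(6/7) = 0.0834
  (U=1,V=0): P(V|U) = (1/8)/(9/16) = 2/9;  -(1/8)·log₂(2/9) = 0.2712
  (U=1,V=1): P(V|U) = (7/16)/(9/16) = 7/9;  -(7/16)·log₂(7/9) = 0.1586
H(V|U) = 0.1755 + 0.0834 + 0.2712 + 0.1586
  = 0.6887 bits
H(U) + H(V|U) = 0.9887 + 0.6887 = 1.6774 bits

Both sides equal 1.6774 bits, so the chain rule holds ✓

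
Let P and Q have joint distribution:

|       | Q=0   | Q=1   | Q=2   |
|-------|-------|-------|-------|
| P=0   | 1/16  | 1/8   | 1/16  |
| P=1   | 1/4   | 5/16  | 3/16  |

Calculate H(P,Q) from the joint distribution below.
H(P,Q) = -Σ P(P,Q) log₂ P(P,Q), summed over the non-zero cells:
H(P,Q) = -[(1/16)·log₂(1/16) + (1/8)·log₂(1/8) + (1/16)·log₂(1/16) + (1/4)·log₂(1/4) + (5/16)·log₂(5/16) + (3/16)·log₂(3/16)]
  = 0.2500 + 0.3750 + 0.2500 + 0.5000 + 0.5244 + 0.4528
  = 2.3522 bits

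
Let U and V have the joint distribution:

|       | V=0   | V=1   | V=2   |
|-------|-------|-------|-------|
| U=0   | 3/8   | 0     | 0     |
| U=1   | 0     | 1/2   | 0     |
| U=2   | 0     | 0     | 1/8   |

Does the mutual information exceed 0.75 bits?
Marginal P(U) (row sums):
  P(U=0) = 3/8 + 0 + 0 = 3/8
  P(U=1) = 0 + 1/2 + 0 = 1/2
  P(U=2) = 0 + 0 + 1/8 = 1/8
Marginal P(V) (column sums):
  P(V=0) = 3/8 + 0 + 0 = 3/8
  P(V=1) = 0 + 1/2 + 0 = 1/2
  P(V=2) = 0 + 0 + 1/8 = 1/8

H(U) = -[(3/8)·log₂(3/8) + (1/2)·log₂(1/2) + (1/8)·log₂(1/8)]
  = 0.5306 + 0.5000 + 0.3750
  = 1.4056 bits
H(V) = -[(3/8)·log₂(3/8) + (1/2)·log₂(1/2) + (1/8)·log₂(1/8)]
  = 0.5306 + 0.5000 + 0.3750
  = 1.4056 bits
H(U,V) = -[(3/8)·log₂(3/8) + (1/2)·log₂(1/2) + (1/8)·log₂(1/8)]
  = 0.5306 + 0.5000 + 0.3750
  = 1.4056 bits

I(U;V) = H(U) + H(V) - H(U,V)
  = 1.4056 + 1.4056 - 1.4056
  = 1.4056 bits

Yes. I(U;V) = 1.4056 bits, which is > 0.75 bits.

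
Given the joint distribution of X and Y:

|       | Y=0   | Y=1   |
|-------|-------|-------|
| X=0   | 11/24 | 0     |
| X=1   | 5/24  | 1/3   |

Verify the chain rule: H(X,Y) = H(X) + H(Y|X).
Left side:
H(X,Y) = -[(11/24)·log₂(11/24) + (5/24)·log₂(5/24) + (1/3)·log₂(1/3)]
  = 0.5159 + 0.4715 + 0.5283
  = 1.5157 bits

Right side:
Marginal P(X) (row sums):
  P(X=0) = 11/24 + 0 = 11/24
  P(X=1) = 5/24 + 1/3 = 13/24
H(X) = -[(11/24)·log₂(11/24) + (13/24)·log₂(13/24)]
  = 0.5159 + 0.4791
  = 0.9950 bits
H(Y|X) = -Σ P(X,Y)·log₂ P(Y|X), where P(Y|X) = P(X,Y) / P(X)
  (cells with P(X,Y) = 0 contribute 0)
  (X=0,Y=0): P(Y|X) = (11/24)/(11/24) = 1;  -(11/24)·log₂(1) = 0.0000
  (X=1,Y=0): P(Y|X) = (5/24)/(13/24) = 5/13;  -(5/24)·log₂(5/13) = 0.2872
  (X=1,Y=1): P(Y|X) = (1/3)/(13/24) = 8/13;  -(1/3)·log₂(8/13) = 0.2335
H(Y|X) = 0.0000 + 0.2872 + 0.2335
  = 0.5207 bits
H(X) + H(Y|X) = 0.9950 + 0.5207 = 1.5157 bits

Both sides equal 1.5157 bits, so the chain rule holds ✓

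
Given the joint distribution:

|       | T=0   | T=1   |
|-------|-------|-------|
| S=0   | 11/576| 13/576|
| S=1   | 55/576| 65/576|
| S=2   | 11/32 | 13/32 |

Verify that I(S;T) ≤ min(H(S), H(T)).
Marginal P(S) (row sums):
  P(S=0) = 11/576 + 13/576 = 1/24
  P(S=1) = 55/576 + 65/576 = 5/24
  P(S=2) = 11/32 + 13/32 = 3/4
Marginal P(T) (column sums):
  P(T=0) = 11/576 + 55/576 + 11/32 = 11/24
  P(T=1) = 13/576 + 65/576 + 13/32 = 13/24

H(S) = -[(1/24)·log₂(1/24) + (5/24)·log₂(5/24) + (3/4)·log₂(3/4)]
  = 0.1910 + 0.4715 + 0.3113
  = 0.9738 bits
H(T) = -[(11/24)·log₂(11/24) + (13/24)·log₂(13/24)]
  = 0.5159 + 0.4791
  = 0.9950 bits
H(S,T) = -[(11/576)·log₂(11/576) + (13/576)·log₂(13/576) + (55/576)·log₂(55/576) + (65/576)·log₂(65/576) + (11/32)·log₂(11/32) + (13/32)·log₂(13/32)]
  = 0.1091 + 0.1234 + 0.3236 + 0.3552 + 0.5296 + 0.5279
  = 1.9688 bits

I(S;T) = H(S) + H(T) - H(S,T)
  = 0.9738 + 0.9950 - 1.9688
  = 0.0000 bits

min(H(S), H(T)) = min(0.9738, 0.9950) = 0.9738 bits
Since 0.0000 ≤ 0.9738, the bound is satisfied ✓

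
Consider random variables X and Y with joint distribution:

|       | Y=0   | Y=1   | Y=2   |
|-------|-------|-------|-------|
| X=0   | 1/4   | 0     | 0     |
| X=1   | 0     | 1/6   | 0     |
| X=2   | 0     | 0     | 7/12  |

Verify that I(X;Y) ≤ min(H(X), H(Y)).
Marginal P(X) (row sums):
  P(X=0) = 1/4 + 0 + 0 = 1/4
  P(X=1) = 0 + 1/6 + 0 = 1/6
  P(X=2) = 0 + 0 + 7/12 = 7/12
Marginal P(Y) (column sums):
  P(Y=0) = 1/4 + 0 + 0 = 1/4
  P(Y=1) = 0 + 1/6 + 0 = 1/6
  P(Y=2) = 0 + 0 + 7/12 = 7/12

H(X) = -[(1/4)·log₂(1/4) + (1/6)·log₂(1/6) + (7/12)·log₂(7/12)]
  = 0.5000 + 0.4308 + 0.4536
  = 1.3844 bits
H(Y) = -[(1/4)·log₂(1/4) + (1/6)·log₂(1/6) + (7/12)·log₂(7/12)]
  = 0.5000 + 0.4308 + 0.4536
  = 1.3844 bits
H(X,Y) = -[(1/4)·log₂(1/4) + (1/6)·log₂(1/6) + (7/12)·log₂(7/12)]
  = 0.5000 + 0.4308 + 0.4536
  = 1.3844 bits

I(X;Y) = H(X) + H(Y) - H(X,Y)
  = 1.3844 + 1.3844 - 1.3844
  = 1.3844 bits

min(H(X), H(Y)) = min(1.3844, 1.3844) = 1.3844 bits
Since 1.3844 ≤ 1.3844, the bound is satisfied ✓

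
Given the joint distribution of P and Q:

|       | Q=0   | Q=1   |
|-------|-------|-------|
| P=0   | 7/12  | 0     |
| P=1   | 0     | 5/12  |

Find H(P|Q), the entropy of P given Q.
Marginal P(Q) (column sums):
  P(Q=0) = 7/12 + 0 = 7/12
  P(Q=1) = 0 + 5/12 = 5/12

H(P|Q) = -Σ P(P,Q)·log₂ P(P|Q), where P(P|Q) = P(P,Q) / P(Q)
  (cells with P(P,Q) = 0 contribute 0)
  (P=0,Q=0): P(P|Q) = (7/12)/(7/12) = 1;  -(7/12)·log₂(1) = 0.0000
  (P=1,Q=1): P(P|Q) = (5/12)/(5/12) = 1;  -(5/12)·log₂(1) = 0.0000
H(P|Q) = 0.0000 + 0.0000
  = 0.0000 bits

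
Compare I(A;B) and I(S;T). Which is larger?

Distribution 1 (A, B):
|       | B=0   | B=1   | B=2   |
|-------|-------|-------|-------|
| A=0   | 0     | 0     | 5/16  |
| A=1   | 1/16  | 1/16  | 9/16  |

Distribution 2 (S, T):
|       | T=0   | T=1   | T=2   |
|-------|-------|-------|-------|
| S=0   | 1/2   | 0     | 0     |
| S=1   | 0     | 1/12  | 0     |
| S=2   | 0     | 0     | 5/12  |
Distribution 1 (A, B):
Marginal P(A) (row sums):
  P(A=0) = 0 + 0 + 5/16 = 5/16
  P(A=1) = 1/16 + 1/16 + 9/16 = 11/16
Marginal P(B) (column sums):
  P(B=0) = 0 + 1/16 = 1/16
  P(B=1) = 0 + 1/16 = 1/16
  P(B=2) = 5/16 + 9/16 = 7/8

H(A) = -[(5/16)·log₂(5/16) + (11/16)·log₂(11/16)]
  = 0.5244 + 0.3716
  = 0.8960 bits
H(B) = -[(1/16)·log₂(1/16) + (1/16)·log₂(1/16) + (7/8)·log₂(7/8)]
  = 0.2500 + 0.2500 + 0.1686
  = 0.6686 bits
H(A,B) = -[(5/16)·log₂(5/16) + (1/16)·log₂(1/16) + (1/16)·log₂(1/16) + (9/16)·log₂(9/16)]
  = 0.5244 + 0.2500 + 0.2500 + 0.4669
  = 1.4913 bits

I(A;B) = H(A) + H(B) - H(A,B)
  = 0.8960 + 0.6686 - 1.4913
  = 0.0733 bits

Distribution 2 (S, T):
Marginal P(S) (row sums):
  P(S=0) = 1/2 + 0 + 0 = 1/2
  P(S=1) = 0 + 1/12 + 0 = 1/12
  P(S=2) = 0 + 0 + 5/12 = 5/12
Marginal P(T) (column sums):
  P(T=0) = 1/2 + 0 + 0 = 1/2
  P(T=1) = 0 + 1/12 + 0 = 1/12
  P(T=2) = 0 + 0 + 5/12 = 5/12

H(S) = -[(1/2)·log₂(1/2) + (1/12)·log₂(1/12) + (5/12)·log₂(5/12)]
  = 0.5000 + 0.2987 + 0.5263
  = 1.3250 bits
H(T) = -[(1/2)·log₂(1/2) + (1/12)·log₂(1/12) + (5/12)·log₂(5/12)]
  = 0.5000 + 0.2987 + 0.5263
  = 1.3250 bits
H(S,T) = -[(1/2)·log₂(1/2) + (1/12)·log₂(1/12) + (5/12)·log₂(5/12)]
  = 0.5000 + 0.2987 + 0.5263
  = 1.3250 bits

I(S;T) = H(S) + H(T) - H(S,T)
  = 1.3250 + 1.3250 - 1.3250
  = 1.3250 bits

I(S;T) = 1.3250 bits > I(A;B) = 0.0733 bits, so (S, T) has the higher mutual information (stronger dependence).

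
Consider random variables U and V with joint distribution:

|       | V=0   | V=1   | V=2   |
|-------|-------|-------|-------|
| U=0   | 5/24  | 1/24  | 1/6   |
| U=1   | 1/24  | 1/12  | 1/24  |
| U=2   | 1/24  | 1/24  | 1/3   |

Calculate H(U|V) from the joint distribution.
Marginal P(V) (column sums):
  P(V=0) = 5/24 + 1/24 + 1/24 = 7/24
  P(V=1) = 1/24 + 1/12 + 1/24 = 1/6
  P(V=2) = 1/6 + 1/24 + 1/3 = 13/24

H(U|V) = -Σ P(U,V)·log₂ P(U|V), where P(U|V) = P(U,V) / P(V)
  (U=0,V=0): P(U|V) = (5/24)/(7/24) = 5/7;  -(5/24)·log₂(5/7) = 0.1011
  (U=0,V=1): P(U|V) = (1/24)/(1/6) = 1/4;  -(1/24)·log₂(1/4) = 0.0833
  (U=0,V=2): P(U|V) = (1/6)/(13/24) = 4/13;  -(1/6)·log₂(4/13) = 0.2834
  (U=1,V=0): P(U|V) = (1/24)/(7/24) = 1/7;  -(1/24)·log₂(1/7) = 0.1170
  (U=1,V=1): P(U|V) = (1/12)/(1/6) = 1/2;  -(1/12)·log₂(1/2) = 0.0833
  (U=1,V=2): P(U|V) = (1/24)/(13/24) = 1/13;  -(1/24)·log₂(1/13) = 0.1542
  (U=2,V=0): P(U|V) = (1/24)/(7/24) = 1/7;  -(1/24)·log₂(1/7) = 0.1170
  (U=2,V=1): P(U|V) = (1/24)/(1/6) = 1/4;  -(1/24)·log₂(1/4) = 0.0833
  (U=2,V=2): P(U|V) = (1/3)/(13/24) = 8/13;  -(1/3)·log₂(8/13) = 0.2335
H(U|V) = 0.1011 + 0.0833 + 0.2834 + 0.1170 + 0.0833 + 0.1542 + 0.1170 + 0.0833 + 0.2335
  = 1.2561 bits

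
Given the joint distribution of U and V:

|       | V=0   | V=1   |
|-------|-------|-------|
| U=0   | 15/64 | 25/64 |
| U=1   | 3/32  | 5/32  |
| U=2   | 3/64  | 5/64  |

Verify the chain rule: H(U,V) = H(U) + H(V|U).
Left side:
H(U,V) = -[(15/64)·log₂(15/64) + (25/64)·log₂(25/64) + (3/32)·log₂(3/32) + (5/32)·log₂(5/32) + (3/64)·log₂(3/64) + (5/64)·log₂(5/64)]
  = 0.4906 + 0.5297 + 0.3202 + 0.4184 + 0.2070 + 0.2873
  = 2.2532 bits

Right side:
Marginal P(U) (row sums):
  P(U=0) = 15/64 + 25/64 = 5/8
  P(U=1) = 3/32 + 5/32 = 1/4
  P(U=2) = 3/64 + 5/64 = 1/8
H(U) = -[(5/8)·log₂(5/8) + (1/4)·log₂(1/4) + (1/8)·log₂(1/8)]
  = 0.4238 + 0.5000 + 0.3750
  = 1.2988 bits
H(V|U) = -Σ P(U,V)·log₂ P(V|U), where P(V|U) = P(U,V) / P(U)
  (U=0,V=0): P(V|U) = (15/64)/(5/8) = 3/8;  -(15/64)·log₂(3/8) = 0.3316
  (U=0,V=1): P(V|U) = (25/64)/(5/8) = 5/8;  -(25/64)·log₂(5/8) = 0.2649
  (U=1,V=0): P(V|U) = (3/32)/(1/4) = 3/8;  -(3/32)·log₂(3/8) = 0.1327
  (U=1,V=1): P(V|U) = (5/32)/(1/4) = 5/8;  -(5/32)·log₂(5/8) = 0.1059
  (U=2,V=0): P(V|U) = (3/64)/(1/8) = 3/8;  -(3/64)·log₂(3/8) = 0.0663
  (U=2,V=1): P(V|U) = (5/64)/(1/8) = 5/8;  -(5/64)·log₂(5/8) = 0.0530
H(V|U) = 0.3316 + 0.2649 + 0.1327 + 0.1059 + 0.0663 + 0.0530
  = 0.9544 bits
H(U) + H(V|U) = 1.2988 + 0.9544 = 2.2532 bits

Both sides equal 2.2532 bits, so the chain rule holds ✓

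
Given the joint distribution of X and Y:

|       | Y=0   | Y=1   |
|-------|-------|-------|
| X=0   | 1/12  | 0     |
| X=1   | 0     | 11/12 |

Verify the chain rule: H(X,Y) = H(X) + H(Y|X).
Left side:
H(X,Y) = -[(1/12)·log₂(1/12) + (11/12)·log₂(11/12)]
  = 0.2987 + 0.1151
  = 0.4138 bits

Right side:
Marginal P(X) (row sums):
  P(X=0) = 1/12 + 0 = 1/12
  P(X=1) = 0 + 11/12 = 11/12
H(X) = -[(1/12)·log₂(1/12) + (11/12)·log₂(11/12)]
  = 0.2987 + 0.1151
  = 0.4138 bits
H(Y|X) = -Σ P(X,Y)·log₂ P(Y|X), where P(Y|X) = P(X,Y) / P(X)
  (cells with P(X,Y) = 0 contribute 0)
  (X=0,Y=0): P(Y|X) = (1/12)/(1/12) = 1;  -(1/12)·log₂(1) = 0.0000
  (X=1,Y=1): P(Y|X) = (11/12)/(11/12) = 1;  -(11/12)·log₂(1) = 0.0000
H(Y|X) = 0.0000 + 0.0000
  = 0.0000 bits
H(X) + H(Y|X) = 0.4138 + 0.0000 = 0.4138 bits

Both sides equal 0.4138 bits, so the chain rule holds ✓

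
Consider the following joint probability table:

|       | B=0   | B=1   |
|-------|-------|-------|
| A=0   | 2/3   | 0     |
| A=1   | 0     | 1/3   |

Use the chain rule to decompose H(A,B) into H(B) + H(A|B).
By the chain rule: H(A,B) = H(B) + H(A|B)

Marginal P(B) (column sums):
  P(B=0) = 2/3 + 0 = 2/3
  P(B=1) = 0 + 1/3 = 1/3
H(B) = -[(2/3)·log₂(2/3) + (1/3)·log₂(1/3)]
  = 0.3900 + 0.5283
  = 0.9183 bits
H(A|B) = -Σ P(A,B)·log₂ P(A|B), where P(A|B) = P(A,B) / P(B)
  (cells with P(A,B) = 0 contribute 0)
  (A=0,B=0): P(A|B) = (2/3)/(2/3) = 1;  -(2/3)·log₂(1) = 0.0000
  (A=1,B=1): P(A|B) = (1/3)/(1/3) = 1;  -(1/3)·log₂(1) = 0.0000
H(A|B) = 0.0000 + 0.0000
  = 0.0000 bits

H(A,B) = H(B) + H(A|B) = 0.9183 + 0.0000 = 0.9183 bits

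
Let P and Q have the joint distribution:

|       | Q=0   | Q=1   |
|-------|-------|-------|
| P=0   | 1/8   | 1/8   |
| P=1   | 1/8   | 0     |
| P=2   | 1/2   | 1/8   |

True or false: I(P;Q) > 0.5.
Marginal P(P) (row sums):
  P(P=0) = 1/8 + 1/8 = 1/4
  P(P=1) = 1/8 + 0 = 1/8
  P(P=2) = 1/2 + 1/8 = 5/8
Marginal P(Q) (column sums):
  P(Q=0) = 1/8 + 1/8 + 1/2 = 3/4
  P(Q=1) = 1/8 + 0 + 1/8 = 1/4

H(P) = -[(1/4)·log₂(1/4) + (1/8)·log₂(1/8) + (5/8)·log₂(5/8)]
  = 0.5000 + 0.3750 + 0.4238
  = 1.2988 bits
H(Q) = -[(3/4)·log₂(3/4) + (1/4)·log₂(1/4)]
  = 0.3113 + 0.5000
  = 0.8113 bits
H(P,Q) = -[(1/8)·log₂(1/8) + (1/8)·log₂(1/8) + (1/8)·log₂(1/8) + (1/2)·log₂(1/2) + (1/8)·log₂(1/8)]
  = 0.3750 + 0.3750 + 0.3750 + 0.5000 + 0.3750
  = 2.0000 bits

I(P;Q) = H(P) + H(Q) - H(P,Q)
  = 1.2988 + 0.8113 - 2.0000
  = 0.1101 bits

False. I(P;Q) = 0.1101 bits, which is ≤ 0.5 bits.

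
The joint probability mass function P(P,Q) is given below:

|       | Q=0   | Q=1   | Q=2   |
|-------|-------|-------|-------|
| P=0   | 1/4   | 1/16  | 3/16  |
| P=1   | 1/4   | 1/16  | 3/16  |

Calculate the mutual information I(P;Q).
Marginal P(P) (row sums):
  P(P=0) = 1/4 + 1/16 + 3/16 = 1/2
  P(P=1) = 1/4 + 1/16 + 3/16 = 1/2
Marginal P(Q) (column sums):
  P(Q=0) = 1/4 + 1/4 = 1/2
  P(Q=1) = 1/16 + 1/16 = 1/8
  P(Q=2) = 3/16 + 3/16 = 3/8

H(P) = -[(1/2)·log₂(1/2) + (1/2)·log₂(1/2)]
  = 0.5000 + 0.5000
  = 1.0000 bits
H(Q) = -[(1/2)·log₂(1/2) + (1/8)·log₂(1/8) + (3/8)·log₂(3/8)]
  = 0.5000 + 0.3750 + 0.5306
  = 1.4056 bits
H(P,Q) = -[(1/4)·log₂(1/4) + (1/16)·log₂(1/16) + (3/16)·log₂(3/16) + (1/4)·log₂(1/4) + (1/16)·log₂(1/16) + (3/16)·log₂(3/16)]
  = 0.5000 + 0.2500 + 0.4528 + 0.5000 + 0.2500 + 0.4528
  = 2.4056 bits

I(P;Q) = H(P) + H(Q) - H(P,Q)
  = 1.0000 + 1.4056 - 2.4056
  = 0.0000 bits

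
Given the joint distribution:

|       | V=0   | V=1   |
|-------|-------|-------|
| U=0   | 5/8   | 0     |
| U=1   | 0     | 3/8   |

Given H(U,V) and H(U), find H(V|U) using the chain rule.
From the chain rule: H(U,V) = H(U) + H(V|U)
Therefore: H(V|U) = H(U,V) - H(U)

H(U,V) = -[(5/8)·log₂(5/8) + (3/8)·log₂(3/8)]
  = 0.4238 + 0.5306
  = 0.9544 bits
Marginal P(U) (row sums):
  P(U=0) = 5/8 + 0 = 5/8
  P(U=1) = 0 + 3/8 = 3/8
H(U) = -[(5/8)·log₂(5/8) + (3/8)·log₂(3/8)]
  = 0.4238 + 0.5306
  = 0.9544 bits

H(V|U) = 0.9544 - 0.9544 = 0.0000 bits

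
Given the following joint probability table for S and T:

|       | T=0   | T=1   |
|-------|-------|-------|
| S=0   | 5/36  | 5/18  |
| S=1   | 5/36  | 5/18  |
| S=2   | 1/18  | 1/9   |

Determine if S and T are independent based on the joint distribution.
Marginal P(S) (row sums):
  P(S=0) = 5/36 + 5/18 = 5/12
  P(S=1) = 5/36 + 5/18 = 5/12
  P(S=2) = 1/18 + 1/9 = 1/6
Marginal P(T) (column sums):
  P(T=0) = 5/36 + 5/36 + 1/18 = 1/3
  P(T=1) = 5/18 + 5/18 + 1/9 = 2/3

S and T are independent iff P(S=i,T=j) = P(S=i)·P(T=j) for every cell.
  P(S=0)·P(T=0) = 5/12 × 1/3 = 5/36 = P(S=0,T=0) ✓
  P(S=0)·P(T=1) = 5/12 × 2/3 = 5/18 = P(S=0,T=1) ✓
  P(S=1)·P(T=0) = 5/12 × 1/3 = 5/36 = P(S=1,T=0) ✓
  P(S=1)·P(T=1) = 5/12 × 2/3 = 5/18 = P(S=1,T=1) ✓
  P(S=2)·P(T=0) = 1/6 × 1/3 = 1/18 = P(S=2,T=0) ✓
  P(S=2)·P(T=1) = 1/6 × 2/3 = 1/9 = P(S=2,T=1) ✓

Yes, S and T are independent: every cell factors, so I(S;T) = 0 bits.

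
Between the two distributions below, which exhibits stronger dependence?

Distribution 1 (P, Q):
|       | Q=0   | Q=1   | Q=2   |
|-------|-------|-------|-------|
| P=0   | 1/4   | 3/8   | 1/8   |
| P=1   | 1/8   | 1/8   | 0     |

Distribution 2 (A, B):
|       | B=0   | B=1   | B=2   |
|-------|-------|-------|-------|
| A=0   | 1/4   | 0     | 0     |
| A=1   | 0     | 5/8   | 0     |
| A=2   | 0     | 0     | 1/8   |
Distribution 1 (P, Q):
Marginal P(P) (row sums):
  P(P=0) = 1/4 + 3/8 + 1/8 = 3/4
  P(P=1) = 1/8 + 1/8 + 0 = 1/4
Marginal P(Q) (column sums):
  P(Q=0) = 1/4 + 1/8 = 3/8
  P(Q=1) = 3/8 + 1/8 = 1/2
  P(Q=2) = 1/8 + 0 = 1/8

H(P) = -[(3/4)·log₂(3/4) + (1/4)·log₂(1/4)]
  = 0.3113 + 0.5000
  = 0.8113 bits
H(Q) = -[(3/8)·log₂(3/8) + (1/2)·log₂(1/2) + (1/8)·log₂(1/8)]
  = 0.5306 + 0.5000 + 0.3750
  = 1.4056 bits
H(P,Q) = -[(1/4)·log₂(1/4) + (3/8)·log₂(3/8) + (1/8)·log₂(1/8) + (1/8)·log₂(1/8) + (1/8)·log₂(1/8)]
  = 0.5000 + 0.5306 + 0.3750 + 0.3750 + 0.3750
  = 2.1556 bits

I(P;Q) = H(P) + H(Q) - H(P,Q)
  = 0.8113 + 1.4056 - 2.1556
  = 0.0613 bits

Distribution 2 (A, B):
Marginal P(A) (row sums):
  P(A=0) = 1/4 + 0 + 0 = 1/4
  P(A=1) = 0 + 5/8 + 0 = 5/8
  P(A=2) = 0 + 0 + 1/8 = 1/8
Marginal P(B) (column sums):
  P(B=0) = 1/4 + 0 + 0 = 1/4
  P(B=1) = 0 + 5/8 + 0 = 5/8
  P(B=2) = 0 + 0 + 1/8 = 1/8

H(A) = -[(1/4)·log₂(1/4) + (5/8)·log₂(5/8) + (1/8)·log₂(1/8)]
  = 0.5000 + 0.4238 + 0.3750
  = 1.2988 bits
H(B) = -[(1/4)·log₂(1/4) + (5/8)·log₂(5/8) + (1/8)·log₂(1/8)]
  = 0.5000 + 0.4238 + 0.3750
  = 1.2988 bits
H(A,B) = -[(1/4)·log₂(1/4) + (5/8)·log₂(5/8) + (1/8)·log₂(1/8)]
  = 0.5000 + 0.4238 + 0.3750
  = 1.2988 bits

I(A;B) = H(A) + H(B) - H(A,B)
  = 1.2988 + 1.2988 - 1.2988
  = 1.2988 bits

I(A;B) = 1.2988 bits > I(P;Q) = 0.0613 bits, so (A, B) has the higher mutual information (stronger dependence).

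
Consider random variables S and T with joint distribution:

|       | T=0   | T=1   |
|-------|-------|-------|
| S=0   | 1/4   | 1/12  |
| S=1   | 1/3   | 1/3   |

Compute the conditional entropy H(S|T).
Marginal P(T) (column sums):
  P(T=0) = 1/4 + 1/3 = 7/12
  P(T=1) = 1/12 + 1/3 = 5/12

H(S|T) = -Σ P(S,T)·log₂ P(S|T), where P(S|T) = P(S,T) / P(T)
  (S=0,T=0): P(S|T) = (1/4)/(7/12) = 3/7;  -(1/4)·log₂(3/7) = 0.3056
  (S=0,T=1): P(S|T) = (1/12)/(5/12) = 1/5;  -(1/12)·log₂(1/5) = 0.1935
  (S=1,T=0): P(S|T) = (1/3)/(7/12) = 4/7;  -(1/3)·log₂(4/7) = 0.2691
  (S=1,T=1): P(S|T) = (1/3)/(5/12) = 4/5;  -(1/3)·log₂(4/5) = 0.1073
H(S|T) = 0.3056 + 0.1935 + 0.2691 + 0.1073
  = 0.8755 bits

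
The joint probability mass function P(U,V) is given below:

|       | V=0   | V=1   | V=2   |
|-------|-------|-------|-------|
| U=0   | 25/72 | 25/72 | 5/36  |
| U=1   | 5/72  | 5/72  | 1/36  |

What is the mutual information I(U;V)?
Marginal P(U) (row sums):
  P(U=0) = 25/72 + 25/72 + 5/36 = 5/6
  P(U=1) = 5/72 + 5/72 + 1/36 = 1/6
Marginal P(V) (column sums):
  P(V=0) = 25/72 + 5/72 = 5/12
  P(V=1) = 25/72 + 5/72 = 5/12
  P(V=2) = 5/36 + 1/36 = 1/6

H(U) = -[(5/6)·log₂(5/6) + (1/6)·log₂(1/6)]
  = 0.2192 + 0.4308
  = 0.6500 bits
H(V) = -[(5/12)·log₂(5/12) + (5/12)·log₂(5/12) + (1/6)·log₂(1/6)]
  = 0.5263 + 0.5263 + 0.4308
  = 1.4834 bits
H(U,V) = -[(25/72)·log₂(25/72) + (25/72)·log₂(25/72) + (5/36)·log₂(5/36) + (5/72)·log₂(5/72) + (5/72)·log₂(5/72) + (1/36)·log₂(1/36)]
  = 0.5299 + 0.5299 + 0.3956 + 0.2672 + 0.2672 + 0.1436
  = 2.1334 bits

I(U;V) = H(U) + H(V) - H(U,V)
  = 0.6500 + 1.4834 - 2.1334
  = 0.0000 bits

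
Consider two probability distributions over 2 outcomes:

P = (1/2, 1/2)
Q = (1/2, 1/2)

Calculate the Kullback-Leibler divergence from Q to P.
D(P||Q) = Σ P(i) log₂(P(i)/Q(i))
  i=0: (1/2) × log₂((1/2)/(1/2)) = (1/2) × log₂(1) = 0.0000
  i=1: (1/2) × log₂((1/2)/(1/2)) = (1/2) × log₂(1) = 0.0000
D(P||Q) = 0.0000 + 0.0000
  = 0.0000 bits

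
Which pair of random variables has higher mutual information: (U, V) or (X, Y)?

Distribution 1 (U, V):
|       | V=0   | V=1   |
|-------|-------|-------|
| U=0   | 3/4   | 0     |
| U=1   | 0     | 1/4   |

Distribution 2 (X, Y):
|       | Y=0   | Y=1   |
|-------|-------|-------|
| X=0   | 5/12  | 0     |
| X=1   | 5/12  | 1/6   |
Distribution 1 (U, V):
Marginal P(U) (row sums):
  P(U=0) = 3/4 + 0 = 3/4
  P(U=1) = 0 + 1/4 = 1/4
Marginal P(V) (column sums):
  P(V=0) = 3/4 + 0 = 3/4
  P(V=1) = 0 + 1/4 = 1/4

H(U) = -[(3/4)·log₂(3/4) + (1/4)·log₂(1/4)]
  = 0.3113 + 0.5000
  = 0.8113 bits
H(V) = -[(3/4)·log₂(3/4) + (1/4)·log₂(1/4)]
  = 0.3113 + 0.5000
  = 0.8113 bits
H(U,V) = -[(3/4)·log₂(3/4) + (1/4)·log₂(1/4)]
  = 0.3113 + 0.5000
  = 0.8113 bits

I(U;V) = H(U) + H(V) - H(U,V)
  = 0.8113 + 0.8113 - 0.8113
  = 0.8113 bits

Distribution 2 (X, Y):
Marginal P(X) (row sums):
  P(X=0) = 5/12 + 0 = 5/12
  P(X=1) = 5/12 + 1/6 = 7/12
Marginal P(Y) (column sums):
  P(Y=0) = 5/12 + 5/12 = 5/6
  P(Y=1) = 0 + 1/6 = 1/6

H(X) = -[(5/12)·log₂(5/12) + (7/12)·log₂(7/12)]
  = 0.5263 + 0.4536
  = 0.9799 bits
H(Y) = -[(5/6)·log₂(5/6) + (1/6)·log₂(1/6)]
  = 0.2192 + 0.4308
  = 0.6500 bits
H(X,Y) = -[(5/12)·log₂(5/12) + (5/12)·log₂(5/12) + (1/6)·log₂(1/6)]
  = 0.5263 + 0.5263 + 0.4308
  = 1.4834 bits

I(X;Y) = H(X) + H(Y) - H(X,Y)
  = 0.9799 + 0.6500 - 1.4834
  = 0.1465 bits

I(U;V) = 0.8113 bits > I(X;Y) = 0.1465 bits, so (U, V) has the higher mutual information (stronger dependence).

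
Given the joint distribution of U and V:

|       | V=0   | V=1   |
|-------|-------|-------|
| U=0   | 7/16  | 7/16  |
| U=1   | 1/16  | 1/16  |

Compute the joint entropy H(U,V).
H(U,V) = -Σ P(U,V) log₂ P(U,V), summed over the non-zero cells:
H(U,V) = -[(7/16)·log₂(7/16) + (7/16)·log₂(7/16) + (1/16)·log₂(1/16) + (1/16)·log₂(1/16)]
  = 0.5218 + 0.5218 + 0.2500 + 0.2500
  = 1.5436 bits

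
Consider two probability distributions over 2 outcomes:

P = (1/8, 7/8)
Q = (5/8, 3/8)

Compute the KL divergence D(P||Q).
D(P||Q) = Σ P(i) log₂(P(i)/Q(i))
  i=0: (1/8) × log₂((1/8)/(5/8)) = (1/8) × log₂(1/5) = -0.2902
  i=1: (7/8) × log₂((7/8)/(3/8)) = (7/8) × log₂(7/3) = 1.0696
D(P||Q) = -0.2902 + 1.0696
  = 0.7794 bits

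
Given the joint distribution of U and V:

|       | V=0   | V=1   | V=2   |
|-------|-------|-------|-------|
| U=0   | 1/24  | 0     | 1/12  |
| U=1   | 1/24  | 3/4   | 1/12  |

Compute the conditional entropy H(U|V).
Marginal P(V) (column sums):
  P(V=0) = 1/24 + 1/24 = 1/12
  P(V=1) = 0 + 3/4 = 3/4
  P(V=2) = 1/12 + 1/12 = 1/6

H(U|V) = -Σ P(U,V)·log₂ P(U|V), where P(U|V) = P(U,V) / P(V)
  (cells with P(U,V) = 0 contribute 0)
  (U=0,V=0): P(U|V) = (1/24)/(1/12) = 1/2;  -(1/24)·log₂(1/2) = 0.0417
  (U=0,V=2): P(U|V) = (1/12)/(1/6) = 1/2;  -(1/12)·log₂(1/2) = 0.0833
  (U=1,V=0): P(U|V) = (1/24)/(1/12) = 1/2;  -(1/24)·log₂(1/2) = 0.0417
  (U=1,V=1): P(U|V) = (3/4)/(3/4) = 1;  -(3/4)·log₂(1) = 0.0000
  (U=1,V=2): P(U|V) = (1/12)/(1/6) = 1/2;  -(1/12)·log₂(1/2) = 0.0833
H(U|V) = 0.0417 + 0.0833 + 0.0417 + 0.0000 + 0.0833
  = 0.2500 bits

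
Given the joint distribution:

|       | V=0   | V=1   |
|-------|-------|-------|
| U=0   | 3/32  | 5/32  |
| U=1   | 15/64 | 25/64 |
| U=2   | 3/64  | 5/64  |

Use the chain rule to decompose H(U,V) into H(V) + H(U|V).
By the chain rule: H(U,V) = H(V) + H(U|V)

Marginal P(V) (column sums):
  P(V=0) = 3/32 + 15/64 + 3/64 = 3/8
  P(V=1) = 5/32 + 25/64 + 5/64 = 5/8
H(V) = -[(3/8)·log₂(3/8) + (5/8)·log₂(5/8)]
  = 0.5306 + 0.4238
  = 0.9544 bits
H(U|V) = -Σ P(U,V)·log₂ P(U|V), where P(U|V) = P(U,V) / P(V)
  (U=0,V=0): P(U|V) = (3/32)/(3/8) = 1/4;  -(3/32)·log₂(1/4) = 0.1875
  (U=0,V=1): P(U|V) = (5/32)/(5/8) = 1/4;  -(5/32)·log₂(1/4) = 0.3125
  (U=1,V=0): P(U|V) = (15/64)/(3/8) = 5/8;  -(15/64)·log₂(5/8) = 0.1589
  (U=1,V=1): P(U|V) = (25/64)/(5/8) = 5/8;  -(25/64)·log₂(5/8) = 0.2649
  (U=2,V=0): P(U|V) = (3/64)/(3/8) = 1/8;  -(3/64)·log₂(1/8) = 0.1406
  (U=2,V=1): P(U|V) = (5/64)/(5/8) = 1/8;  -(5/64)·log₂(1/8) = 0.2344
H(U|V) = 0.1875 + 0.3125 + 0.1589 + 0.2649 + 0.1406 + 0.2344
  = 1.2988 bits

H(U,V) = H(V) + H(U|V) = 0.9544 + 1.2988 = 2.2532 bits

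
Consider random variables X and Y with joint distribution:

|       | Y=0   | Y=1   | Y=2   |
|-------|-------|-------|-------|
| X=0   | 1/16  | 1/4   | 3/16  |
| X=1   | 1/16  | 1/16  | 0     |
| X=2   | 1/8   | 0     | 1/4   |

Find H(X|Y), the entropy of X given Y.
Marginal P(Y) (column sums):
  P(Y=0) = 1/16 + 1/16 + 1/8 = 1/4
  P(Y=1) = 1/4 + 1/16 + 0 = 5/16
  P(Y=2) = 3/16 + 0 + 1/4 = 7/16

H(X|Y) = -Σ P(X,Y)·log₂ P(X|Y), where P(X|Y) = P(X,Y) / P(Y)
  (cells with P(X,Y) = 0 contribute 0)
  (X=0,Y=0): P(X|Y) = (1/16)/(1/4) = 1/4;  -(1/16)·log₂(1/4) = 0.1250
  (X=0,Y=1): P(X|Y) = (1/4)/(5/16) = 4/5;  -(1/4)·log₂(4/5) = 0.0805
  (X=0,Y=2): P(X|Y) = (3/16)/(7/16) = 3/7;  -(3/16)·log₂(3/7) = 0.2292
  (X=1,Y=0): P(X|Y) = (1/16)/(1/4) = 1/4;  -(1/16)·log₂(1/4) = 0.1250
  (X=1,Y=1): P(X|Y) = (1/16)/(5/16) = 1/5;  -(1/16)·log₂(1/5) = 0.1451
  (X=2,Y=0): P(X|Y) = (1/8)/(1/4) = 1/2;  -(1/8)·log₂(1/2) = 0.1250
  (X=2,Y=2): P(X|Y) = (1/4)/(7/16) = 4/7;  -(1/4)·log₂(4/7) = 0.2018
H(X|Y) = 0.1250 + 0.0805 + 0.2292 + 0.1250 + 0.1451 + 0.1250 + 0.2018
  = 1.0316 bits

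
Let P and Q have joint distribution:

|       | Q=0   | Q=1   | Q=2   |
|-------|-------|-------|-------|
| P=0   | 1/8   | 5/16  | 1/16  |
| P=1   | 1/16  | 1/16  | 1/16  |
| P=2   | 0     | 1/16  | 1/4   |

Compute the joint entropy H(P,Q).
H(P,Q) = -Σ P(P,Q) log₂ P(P,Q), summed over the non-zero cells:
H(P,Q) = -[(1/8)·log₂(1/8) + (5/16)·log₂(5/16) + (1/16)·log₂(1/16) + (1/16)·log₂(1/16) + (1/16)·log₂(1/16) + (1/16)·log₂(1/16) + (1/16)·log₂(1/16) + (1/4)·log₂(1/4)]
  = 0.3750 + 0.5244 + 0.2500 + 0.2500 + 0.2500 + 0.2500 + 0.2500 + 0.5000
  = 2.6494 bits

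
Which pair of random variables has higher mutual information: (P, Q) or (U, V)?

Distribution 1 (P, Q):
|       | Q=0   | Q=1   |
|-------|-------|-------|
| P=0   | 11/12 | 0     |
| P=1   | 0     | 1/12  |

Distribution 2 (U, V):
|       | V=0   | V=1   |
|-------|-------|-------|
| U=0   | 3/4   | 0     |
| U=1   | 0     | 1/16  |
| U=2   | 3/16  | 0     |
Distribution 1 (P, Q):
Marginal P(P) (row sums):
  P(P=0) = 11/12 + 0 = 11/12
  P(P=1) = 0 + 1/12 = 1/12
Marginal P(Q) (column sums):
  P(Q=0) = 11/12 + 0 = 11/12
  P(Q=1) = 0 + 1/12 = 1/12

H(P) = -[(11/12)·log₂(11/12) + (1/12)·log₂(1/12)]
  = 0.1151 + 0.2987
  = 0.4138 bits
H(Q) = -[(11/12)·log₂(11/12) + (1/12)·log₂(1/12)]
  = 0.1151 + 0.2987
  = 0.4138 bits
H(P,Q) = -[(11/12)·log₂(11/12) + (1/12)·log₂(1/12)]
  = 0.1151 + 0.2987
  = 0.4138 bits

I(P;Q) = H(P) + H(Q) - H(P,Q)
  = 0.4138 + 0.4138 - 0.4138
  = 0.4138 bits

Distribution 2 (U, V):
Marginal P(U) (row sums):
  P(U=0) = 3/4 + 0 = 3/4
  P(U=1) = 0 + 1/16 = 1/16
  P(U=2) = 3/16 + 0 = 3/16
Marginal P(V) (column sums):
  P(V=0) = 3/4 + 0 + 3/16 = 15/16
  P(V=1) = 0 + 1/16 + 0 = 1/16

H(U) = -[(3/4)·log₂(3/4) + (1/16)·log₂(1/16) + (3/16)·log₂(3/16)]
  = 0.3113 + 0.2500 + 0.4528
  = 1.0141 bits
H(V) = -[(15/16)·log₂(15/16) + (1/16)·log₂(1/16)]
  = 0.0873 + 0.2500
  = 0.3373 bits
H(U,V) = -[(3/4)·log₂(3/4) + (1/16)·log₂(1/16) + (3/16)·log₂(3/16)]
  = 0.3113 + 0.2500 + 0.4528
  = 1.0141 bits

I(U;V) = H(U) + H(V) - H(U,V)
  = 1.0141 + 0.3373 - 1.0141
  = 0.3373 bits

I(P;Q) = 0.4138 bits > I(U;V) = 0.3373 bits, so (P, Q) has the higher mutual information (stronger dependence).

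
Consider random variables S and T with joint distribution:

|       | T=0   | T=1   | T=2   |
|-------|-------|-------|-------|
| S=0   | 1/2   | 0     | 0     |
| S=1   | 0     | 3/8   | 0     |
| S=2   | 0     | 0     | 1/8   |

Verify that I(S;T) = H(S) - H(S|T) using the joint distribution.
Left side, from I(S;T) = H(S) + H(T) - H(S,T):
Marginal P(S) (row sums):
  P(S=0) = 1/2 + 0 + 0 = 1/2
  P(S=1) = 0 + 3/8 + 0 = 3/8
  P(S=2) = 0 + 0 + 1/8 = 1/8
Marginal P(T) (column sums):
  P(T=0) = 1/2 + 0 + 0 = 1/2
  P(T=1) = 0 + 3/8 + 0 = 3/8
  P(T=2) = 0 + 0 + 1/8 = 1/8

H(S) = -[(1/2)·log₂(1/2) + (3/8)·log₂(3/8) + (1/8)·log₂(1/8)]
  = 0.5000 + 0.5306 + 0.3750
  = 1.4056 bits
H(T) = -[(1/2)·log₂(1/2) + (3/8)·log₂(3/8) + (1/8)·log₂(1/8)]
  = 0.5000 + 0.5306 + 0.3750
  = 1.4056 bits
H(S,T) = -[(1/2)·log₂(1/2) + (3/8)·log₂(3/8) + (1/8)·log₂(1/8)]
  = 0.5000 + 0.5306 + 0.3750
  = 1.4056 bits

I(S;T) = H(S) + H(T) - H(S,T)
  = 1.4056 + 1.4056 - 1.4056
  = 1.4056 bits

Right side, with H(S|T) computed directly from the conditional probabilities:
H(S|T) = -Σ P(S,T)·log₂ P(S|T), where P(S|T) = P(S,T) / P(T)
  (cells with P(S,T) = 0 contribute 0)
  (S=0,T=0): P(S|T) = (1/2)/(1/2) = 1;  -(1/2)·log₂(1) = 0.0000
  (S=1,T=1): P(S|T) = (3/8)/(3/8) = 1;  -(3/8)·log₂(1) = 0.0000
  (S=2,T=2): P(S|T) = (1/8)/(1/8) = 1;  -(1/8)·log₂(1) = 0.0000
H(S|T) = 0.0000 + 0.0000 + 0.0000
  = 0.0000 bits
H(S) - H(S|T) = 1.4056 - 0.0000 = 1.4056 bits

Both sides equal 1.4056 bits, so I(S;T) = H(S) - H(S|T) ✓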